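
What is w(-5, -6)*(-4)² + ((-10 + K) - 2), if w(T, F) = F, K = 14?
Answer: -94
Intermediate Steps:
w(-5, -6)*(-4)² + ((-10 + K) - 2) = -6*(-4)² + ((-10 + 14) - 2) = -6*16 + (4 - 2) = -96 + 2 = -94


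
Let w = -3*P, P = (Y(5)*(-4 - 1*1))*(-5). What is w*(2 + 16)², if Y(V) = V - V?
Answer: 0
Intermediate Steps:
Y(V) = 0
P = 0 (P = (0*(-4 - 1*1))*(-5) = (0*(-4 - 1))*(-5) = (0*(-5))*(-5) = 0*(-5) = 0)
w = 0 (w = -3*0 = 0)
w*(2 + 16)² = 0*(2 + 16)² = 0*18² = 0*324 = 0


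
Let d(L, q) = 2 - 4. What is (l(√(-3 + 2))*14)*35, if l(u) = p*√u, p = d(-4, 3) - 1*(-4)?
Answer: 980*√I ≈ 692.96 + 692.96*I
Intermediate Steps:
d(L, q) = -2
p = 2 (p = -2 - 1*(-4) = -2 + 4 = 2)
l(u) = 2*√u
(l(√(-3 + 2))*14)*35 = ((2*√(√(-3 + 2)))*14)*35 = ((2*√(√(-1)))*14)*35 = ((2*√I)*14)*35 = (28*√I)*35 = 980*√I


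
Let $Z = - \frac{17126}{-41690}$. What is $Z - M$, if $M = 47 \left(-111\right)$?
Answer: $\frac{108756928}{20845} \approx 5217.4$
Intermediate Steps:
$Z = \frac{8563}{20845}$ ($Z = \left(-17126\right) \left(- \frac{1}{41690}\right) = \frac{8563}{20845} \approx 0.41079$)
$M = -5217$
$Z - M = \frac{8563}{20845} - -5217 = \frac{8563}{20845} + 5217 = \frac{108756928}{20845}$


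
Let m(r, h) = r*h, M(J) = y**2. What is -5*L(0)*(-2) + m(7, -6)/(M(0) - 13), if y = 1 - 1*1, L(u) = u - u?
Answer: 42/13 ≈ 3.2308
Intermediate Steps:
L(u) = 0
y = 0 (y = 1 - 1 = 0)
M(J) = 0 (M(J) = 0**2 = 0)
m(r, h) = h*r
-5*L(0)*(-2) + m(7, -6)/(M(0) - 13) = -5*0*(-2) + (-6*7)/(0 - 13) = 0*(-2) - 42/(-13) = 0 - 1/13*(-42) = 0 + 42/13 = 42/13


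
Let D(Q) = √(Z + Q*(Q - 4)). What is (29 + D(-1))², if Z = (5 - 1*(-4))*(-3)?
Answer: (29 + I*√22)² ≈ 819.0 + 272.04*I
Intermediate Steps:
Z = -27 (Z = (5 + 4)*(-3) = 9*(-3) = -27)
D(Q) = √(-27 + Q*(-4 + Q)) (D(Q) = √(-27 + Q*(Q - 4)) = √(-27 + Q*(-4 + Q)))
(29 + D(-1))² = (29 + √(-27 + (-1)² - 4*(-1)))² = (29 + √(-27 + 1 + 4))² = (29 + √(-22))² = (29 + I*√22)²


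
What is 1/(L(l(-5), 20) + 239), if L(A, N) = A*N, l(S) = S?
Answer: 1/139 ≈ 0.0071942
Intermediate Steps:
1/(L(l(-5), 20) + 239) = 1/(-5*20 + 239) = 1/(-100 + 239) = 1/139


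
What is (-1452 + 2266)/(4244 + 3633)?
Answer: 814/7877 ≈ 0.10334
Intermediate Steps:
(-1452 + 2266)/(4244 + 3633) = 814/7877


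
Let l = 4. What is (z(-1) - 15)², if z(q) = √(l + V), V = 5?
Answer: 144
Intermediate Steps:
z(q) = 3 (z(q) = √(4 + 5) = √9 = 3)
(z(-1) - 15)² = (3 - 15)² = (-12)² = 144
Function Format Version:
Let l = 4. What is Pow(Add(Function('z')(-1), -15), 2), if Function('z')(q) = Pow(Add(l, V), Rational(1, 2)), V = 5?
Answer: 144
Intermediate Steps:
Function('z')(q) = 3 (Function('z')(q) = Pow(Add(4, 5), Rational(1, 2)) = Pow(9, Rational(1, 2)) = 3)
Pow(Add(Function('z')(-1), -15), 2) = Pow(Add(3, -15), 2) = Pow(-12, 2) = 144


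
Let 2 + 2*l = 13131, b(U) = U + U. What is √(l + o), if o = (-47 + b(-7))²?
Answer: √41142/2 ≈ 101.42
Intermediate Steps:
b(U) = 2*U
l = 13129/2 (l = -1 + (½)*13131 = -1 + 13131/2 = 13129/2 ≈ 6564.5)
o = 3721 (o = (-47 + 2*(-7))² = (-47 - 14)² = (-61)² = 3721)
√(l + o) = √(13129/2 + 3721) = √(20571/2) = √41142/2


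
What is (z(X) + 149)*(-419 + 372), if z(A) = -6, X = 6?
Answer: -6721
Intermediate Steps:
(z(X) + 149)*(-419 + 372) = (-6 + 149)*(-419 + 372) = 143*(-47) = -6721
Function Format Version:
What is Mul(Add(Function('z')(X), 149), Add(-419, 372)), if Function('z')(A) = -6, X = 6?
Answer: -6721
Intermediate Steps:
Mul(Add(Function('z')(X), 149), Add(-419, 372)) = Mul(Add(-6, 149), Add(-419, 372)) = Mul(143, -47) = -6721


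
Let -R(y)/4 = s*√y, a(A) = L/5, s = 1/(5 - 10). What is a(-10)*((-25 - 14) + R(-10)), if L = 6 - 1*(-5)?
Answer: -429/5 + 44*I*√10/25 ≈ -85.8 + 5.5656*I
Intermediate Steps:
L = 11 (L = 6 + 5 = 11)
s = -⅕ (s = 1/(-5) = -⅕ ≈ -0.20000)
a(A) = 11/5
R(y) = 4*√y/5 (R(y) = -(-4)*√y/5 = 4*√y/5)
a(-10)*((-25 - 14) + R(-10)) = 11*((-25 - 14) + 4*√(-10)/5)/5 = 11*(-39 + 4*(I*√10)/5)/5 = 11*(-39 + 4*I*√10/5)/5 = -429/5 + 44*I*√10/25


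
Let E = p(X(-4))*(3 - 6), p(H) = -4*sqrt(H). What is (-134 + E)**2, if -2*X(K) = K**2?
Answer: 16804 - 6432*I*sqrt(2) ≈ 16804.0 - 9096.2*I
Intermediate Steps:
X(K) = -K**2/2
E = 24*I*sqrt(2) (E = (-4*2*I*sqrt(2))*(3 - 6) = -4*2*I*sqrt(2)*(-3) = -8*I*sqrt(2)*(-3) = 24*I*sqrt(2) ≈ 33.941*I)
(-134 + E)**2 = (-134 + 24*I*sqrt(2))**2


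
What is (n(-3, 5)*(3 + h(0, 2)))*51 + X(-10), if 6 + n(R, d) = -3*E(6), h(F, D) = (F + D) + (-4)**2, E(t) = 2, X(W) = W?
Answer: -12862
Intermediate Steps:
h(F, D) = 16 + D + F (h(F, D) = (D + F) + 16 = 16 + D + F)
n(R, d) = -12 (n(R, d) = -6 - 3*2 = -6 - 6 = -12)
(n(-3, 5)*(3 + h(0, 2)))*51 + X(-10) = -12*(3 + (16 + 2 + 0))*51 - 10 = -12*(3 + 18)*51 - 10 = -12*21*51 - 10 = -252*51 - 10 = -12852 - 10 = -12862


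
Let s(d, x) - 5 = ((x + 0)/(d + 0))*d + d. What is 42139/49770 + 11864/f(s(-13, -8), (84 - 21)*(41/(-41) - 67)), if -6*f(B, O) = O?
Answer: 14775203/846090 ≈ 17.463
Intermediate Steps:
s(d, x) = 5 + d + x (s(d, x) = 5 + (((x + 0)/(d + 0))*d + d) = 5 + ((x/d)*d + d) = 5 + (x + d) = 5 + (d + x) = 5 + d + x)
f(B, O) = -O/6
42139/49770 + 11864/f(s(-13, -8), (84 - 21)*(41/(-41) - 67)) = 42139/49770 + 11864/((-(84 - 21)*(41/(-41) - 67)/6)) = 42139*(1/49770) + 11864/((-21*(41*(-1/41) - 67)/2)) = 42139/49770 + 11864/((-21*(-1 - 67)/2)) = 42139/49770 + 11864/((-21*(-68)/2)) = 42139/49770 + 11864/((-1/6*(-4284))) = 42139/49770 + 11864/714 = 42139/49770 + 11864*(1/714) = 42139/49770 + 5932/357 = 14775203/846090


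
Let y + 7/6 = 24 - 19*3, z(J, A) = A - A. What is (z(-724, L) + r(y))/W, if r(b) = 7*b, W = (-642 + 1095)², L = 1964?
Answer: -1435/1231254 ≈ -0.0011655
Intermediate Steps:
z(J, A) = 0
W = 205209 (W = 453² = 205209)
y = -205/6 (y = -7/6 + (24 - 19*3) = -7/6 + (24 - 57) = -7/6 - 33 = -205/6 ≈ -34.167)
(z(-724, L) + r(y))/W = (0 + 7*(-205/6))/205209 = (0 - 1435/6)*(1/205209) = -1435/6*1/205209 = -1435/1231254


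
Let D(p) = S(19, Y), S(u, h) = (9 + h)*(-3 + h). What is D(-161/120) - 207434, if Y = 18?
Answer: -207029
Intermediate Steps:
S(u, h) = (-3 + h)*(9 + h)
D(p) = 405 (D(p) = -27 + 18**2 + 6*18 = -27 + 324 + 108 = 405)
D(-161/120) - 207434 = 405 - 207434 = -207029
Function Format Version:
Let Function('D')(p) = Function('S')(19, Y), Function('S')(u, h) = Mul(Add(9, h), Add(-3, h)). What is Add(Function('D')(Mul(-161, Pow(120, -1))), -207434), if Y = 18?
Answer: -207029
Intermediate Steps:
Function('S')(u, h) = Mul(Add(-3, h), Add(9, h))
Function('D')(p) = 405 (Function('D')(p) = Add(-27, Pow(18, 2), Mul(6, 18)) = Add(-27, 324, 108) = 405)
Add(Function('D')(Mul(-161, Pow(120, -1))), -207434) = Add(405, -207434) = -207029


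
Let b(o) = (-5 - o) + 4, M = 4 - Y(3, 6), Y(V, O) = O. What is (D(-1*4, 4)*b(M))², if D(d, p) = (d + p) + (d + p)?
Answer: 0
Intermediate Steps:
M = -2 (M = 4 - 1*6 = 4 - 6 = -2)
D(d, p) = 2*d + 2*p
b(o) = -1 - o
(D(-1*4, 4)*b(M))² = ((2*(-1*4) + 2*4)*(-1 - 1*(-2)))² = ((2*(-4) + 8)*(-1 + 2))² = ((-8 + 8)*1)² = (0*1)² = 0² = 0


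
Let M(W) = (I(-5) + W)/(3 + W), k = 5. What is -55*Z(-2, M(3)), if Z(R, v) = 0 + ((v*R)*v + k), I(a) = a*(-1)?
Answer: -715/9 ≈ -79.444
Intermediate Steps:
I(a) = -a
M(W) = (5 + W)/(3 + W) (M(W) = (-1*(-5) + W)/(3 + W) = (5 + W)/(3 + W))
Z(R, v) = 5 + R*v² (Z(R, v) = 0 + ((v*R)*v + 5) = 0 + ((R*v)*v + 5) = 0 + (R*v² + 5) = 0 + (5 + R*v²) = 5 + R*v²)
-55*Z(-2, M(3)) = -55*(5 - 2*(5 + 3)²/(3 + 3)²) = -55*(5 - 2*(8/6)²) = -55*(5 - 2*((⅙)*8)²) = -55*(5 - 2*(4/3)²) = -55*(5 - 2*16/9) = -55*(5 - 32/9) = -55*13/9 = -715/9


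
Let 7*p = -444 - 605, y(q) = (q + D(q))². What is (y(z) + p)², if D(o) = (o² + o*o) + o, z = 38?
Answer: 3781760844816529/49 ≈ 7.7179e+13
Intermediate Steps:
D(o) = o + 2*o² (D(o) = (o² + o²) + o = 2*o² + o = o + 2*o²)
y(q) = (q + q*(1 + 2*q))²
p = -1049/7 (p = (-444 - 605)/7 = (⅐)*(-1049) = -1049/7 ≈ -149.86)
(y(z) + p)² = (4*38²*(1 + 38)² - 1049/7)² = (4*1444*39² - 1049/7)² = (4*1444*1521 - 1049/7)² = (8785296 - 1049/7)² = (61496023/7)² = 3781760844816529/49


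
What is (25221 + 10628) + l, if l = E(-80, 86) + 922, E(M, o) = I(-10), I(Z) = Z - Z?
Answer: 36771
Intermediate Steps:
I(Z) = 0
E(M, o) = 0
l = 922 (l = 0 + 922 = 922)
(25221 + 10628) + l = (25221 + 10628) + 922 = 35849 + 922 = 36771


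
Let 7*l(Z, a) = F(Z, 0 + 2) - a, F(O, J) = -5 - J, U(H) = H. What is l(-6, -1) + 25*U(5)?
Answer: 869/7 ≈ 124.14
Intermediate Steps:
l(Z, a) = -1 - a/7 (l(Z, a) = ((-5 - (0 + 2)) - a)/7 = ((-5 - 1*2) - a)/7 = ((-5 - 2) - a)/7 = (-7 - a)/7 = -1 - a/7)
l(-6, -1) + 25*U(5) = (-1 - ⅐*(-1)) + 25*5 = (-1 + ⅐) + 125 = -6/7 + 125 = 869/7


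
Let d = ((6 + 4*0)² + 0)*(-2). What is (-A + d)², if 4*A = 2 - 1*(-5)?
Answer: 87025/16 ≈ 5439.1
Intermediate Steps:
A = 7/4 (A = (2 - 1*(-5))/4 = (2 + 5)/4 = (¼)*7 = 7/4 ≈ 1.7500)
d = -72 (d = ((6 + 0)² + 0)*(-2) = (6² + 0)*(-2) = (36 + 0)*(-2) = 36*(-2) = -72)
(-A + d)² = (-1*7/4 - 72)² = (-7/4 - 72)² = (-295/4)² = 87025/16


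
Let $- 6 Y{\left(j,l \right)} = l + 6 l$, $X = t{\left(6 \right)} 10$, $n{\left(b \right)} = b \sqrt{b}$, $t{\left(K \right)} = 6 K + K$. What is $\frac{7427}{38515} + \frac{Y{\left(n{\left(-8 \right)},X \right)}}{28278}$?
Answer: $\frac{95574178}{544563585} \approx 0.17551$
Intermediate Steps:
$t{\left(K \right)} = 7 K$
$n{\left(b \right)} = b^{\frac{3}{2}}$
$X = 420$ ($X = 7 \cdot 6 \cdot 10 = 42 \cdot 10 = 420$)
$Y{\left(j,l \right)} = - \frac{7 l}{6}$ ($Y{\left(j,l \right)} = - \frac{l + 6 l}{6} = - \frac{7 l}{6}$)
$\frac{7427}{38515} + \frac{Y{\left(n{\left(-8 \right)},X \right)}}{28278} = \frac{7427}{38515} + \frac{\left(- \frac{7}{6}\right) 420}{28278} = 7427 \cdot \frac{1}{38515} - \frac{245}{14139} = \frac{7427}{38515} - \frac{245}{14139} = \frac{95574178}{544563585}$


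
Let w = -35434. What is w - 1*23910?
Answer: -59344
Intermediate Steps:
w - 1*23910 = -35434 - 1*23910 = -35434 - 23910 = -59344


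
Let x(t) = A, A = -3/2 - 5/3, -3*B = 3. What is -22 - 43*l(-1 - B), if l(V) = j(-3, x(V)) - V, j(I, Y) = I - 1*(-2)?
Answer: 21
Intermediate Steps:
B = -1 (B = -⅓*3 = -1)
A = -19/6 (A = -3*½ - 5*⅓ = -3/2 - 5/3 = -19/6 ≈ -3.1667)
x(t) = -19/6
j(I, Y) = 2 + I (j(I, Y) = I + 2 = 2 + I)
l(V) = -1 - V (l(V) = (2 - 3) - V = -1 - V)
-22 - 43*l(-1 - B) = -22 - 43*(-1 - (-1 - 1*(-1))) = -22 - 43*(-1 - (-1 + 1)) = -22 - 43*(-1 - 1*0) = -22 - 43*(-1 + 0) = -22 - 43*(-1) = -22 + 43 = 21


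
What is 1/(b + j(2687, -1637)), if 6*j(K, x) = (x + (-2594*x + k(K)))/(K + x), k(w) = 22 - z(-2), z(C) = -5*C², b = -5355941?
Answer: -6300/33738183517 ≈ -1.8673e-7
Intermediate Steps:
k(w) = 42 (k(w) = 22 - (-5)*(-2)² = 22 - (-5)*4 = 22 - 1*(-20) = 22 + 20 = 42)
j(K, x) = (42 - 2593*x)/(6*(K + x)) (j(K, x) = ((x + (-2594*x + 42))/(K + x))/6 = ((x + (42 - 2594*x))/(K + x))/6 = ((42 - 2593*x)/(K + x))/6 = (42 - 2593*x)/(6*(K + x)))
1/(b + j(2687, -1637)) = 1/(-5355941 + (7 - 2593/6*(-1637))/(2687 - 1637)) = 1/(-5355941 + (7 + 4244741/6)/1050) = 1/(-5355941 + (1/1050)*(4244783/6)) = 1/(-5355941 + 4244783/6300) = 1/(-33738183517/6300) = -6300/33738183517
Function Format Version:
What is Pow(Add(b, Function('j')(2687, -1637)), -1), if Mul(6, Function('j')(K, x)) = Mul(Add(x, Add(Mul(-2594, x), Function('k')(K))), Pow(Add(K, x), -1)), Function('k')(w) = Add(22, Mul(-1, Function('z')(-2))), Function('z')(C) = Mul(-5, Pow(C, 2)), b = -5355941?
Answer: Rational(-6300, 33738183517) ≈ -1.8673e-7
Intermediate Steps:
Function('k')(w) = 42 (Function('k')(w) = Add(22, Mul(-1, Mul(-5, Pow(-2, 2)))) = Add(22, Mul(-1, Mul(-5, 4))) = Add(22, Mul(-1, -20)) = Add(22, 20) = 42)
Function('j')(K, x) = Mul(Rational(1, 6), Pow(Add(K, x), -1), Add(42, Mul(-2593, x))) (Function('j')(K, x) = Mul(Rational(1, 6), Mul(Add(x, Add(Mul(-2594, x), 42)), Pow(Add(K, x), -1))) = Mul(Rational(1, 6), Mul(Add(x, Add(42, Mul(-2594, x))), Pow(Add(K, x), -1))) = Mul(Rational(1, 6), Mul(Add(42, Mul(-2593, x)), Pow(Add(K, x), -1))) = Mul(Rational(1, 6), Mul(Pow(Add(K, x), -1), Add(42, Mul(-2593, x)))) = Mul(Rational(1, 6), Pow(Add(K, x), -1), Add(42, Mul(-2593, x))))
Pow(Add(b, Function('j')(2687, -1637)), -1) = Pow(Add(-5355941, Mul(Pow(Add(2687, -1637), -1), Add(7, Mul(Rational(-2593, 6), -1637)))), -1) = Pow(Add(-5355941, Mul(Pow(1050, -1), Add(7, Rational(4244741, 6)))), -1) = Pow(Add(-5355941, Mul(Rational(1, 1050), Rational(4244783, 6))), -1) = Pow(Add(-5355941, Rational(4244783, 6300)), -1) = Pow(Rational(-33738183517, 6300), -1) = Rational(-6300, 33738183517)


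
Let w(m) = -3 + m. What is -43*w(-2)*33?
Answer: 7095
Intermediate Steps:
-43*w(-2)*33 = -43*(-3 - 2)*33 = -43*(-5)*33 = 215*33 = 7095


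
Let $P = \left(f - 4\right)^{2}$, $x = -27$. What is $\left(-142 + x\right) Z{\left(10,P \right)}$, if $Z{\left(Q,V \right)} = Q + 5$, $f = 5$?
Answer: $-2535$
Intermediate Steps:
$P = 1$ ($P = \left(5 - 4\right)^{2} = 1^{2} = 1$)
$Z{\left(Q,V \right)} = 5 + Q$
$\left(-142 + x\right) Z{\left(10,P \right)} = \left(-142 - 27\right) \left(5 + 10\right) = \left(-169\right) 15 = -2535$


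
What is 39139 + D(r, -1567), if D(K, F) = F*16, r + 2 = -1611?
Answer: 14067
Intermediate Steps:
r = -1613 (r = -2 - 1611 = -1613)
D(K, F) = 16*F
39139 + D(r, -1567) = 39139 + 16*(-1567) = 39139 - 25072 = 14067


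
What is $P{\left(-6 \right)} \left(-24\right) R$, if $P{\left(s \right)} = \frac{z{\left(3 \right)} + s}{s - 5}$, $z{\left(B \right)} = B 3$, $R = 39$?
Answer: $\frac{2808}{11} \approx 255.27$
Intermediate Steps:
$z{\left(B \right)} = 3 B$
$P{\left(s \right)} = \frac{9 + s}{-5 + s}$ ($P{\left(s \right)} = \frac{3 \cdot 3 + s}{s - 5} = \frac{9 + s}{-5 + s}$)
$P{\left(-6 \right)} \left(-24\right) R = \frac{9 - 6}{-5 - 6} \left(-24\right) 39 = \frac{1}{-11} \cdot 3 \left(-24\right) 39 = \left(- \frac{1}{11}\right) 3 \left(-24\right) 39 = \left(- \frac{3}{11}\right) \left(-24\right) 39 = \frac{72}{11} \cdot 39 = \frac{2808}{11}$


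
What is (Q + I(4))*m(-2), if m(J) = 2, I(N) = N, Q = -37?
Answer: -66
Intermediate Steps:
(Q + I(4))*m(-2) = (-37 + 4)*2 = -33*2 = -66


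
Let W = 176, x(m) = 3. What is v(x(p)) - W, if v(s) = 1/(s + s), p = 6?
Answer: -1055/6 ≈ -175.83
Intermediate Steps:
v(s) = 1/(2*s)
v(x(p)) - W = (½)/3 - 1*176 = (½)*(⅓) - 176 = ⅙ - 176 = -1055/6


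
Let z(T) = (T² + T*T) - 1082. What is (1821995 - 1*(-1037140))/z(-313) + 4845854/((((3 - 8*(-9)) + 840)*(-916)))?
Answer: 121009306823/13609717320 ≈ 8.8914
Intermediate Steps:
z(T) = -1082 + 2*T² (z(T) = (T² + T²) - 1082 = 2*T² - 1082 = -1082 + 2*T²)
(1821995 - 1*(-1037140))/z(-313) + 4845854/((((3 - 8*(-9)) + 840)*(-916))) = (1821995 - 1*(-1037140))/(-1082 + 2*(-313)²) + 4845854/((((3 - 8*(-9)) + 840)*(-916))) = (1821995 + 1037140)/(-1082 + 2*97969) + 4845854/((((3 + 72) + 840)*(-916))) = 2859135/(-1082 + 195938) + 4845854/(((75 + 840)*(-916))) = 2859135/194856 + 4845854/((915*(-916))) = 2859135*(1/194856) + 4845854/(-838140) = 953045/64952 + 4845854*(-1/838140) = 953045/64952 - 2422927/419070 = 121009306823/13609717320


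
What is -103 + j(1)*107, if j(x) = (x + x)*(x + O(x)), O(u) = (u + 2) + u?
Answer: 967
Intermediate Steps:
O(u) = 2 + 2*u (O(u) = (2 + u) + u = 2 + 2*u)
j(x) = 2*x*(2 + 3*x) (j(x) = (x + x)*(x + (2 + 2*x)) = (2*x)*(2 + 3*x) = 2*x*(2 + 3*x))
-103 + j(1)*107 = -103 + (2*1*(2 + 3*1))*107 = -103 + (2*1*(2 + 3))*107 = -103 + (2*1*5)*107 = -103 + 10*107 = -103 + 1070 = 967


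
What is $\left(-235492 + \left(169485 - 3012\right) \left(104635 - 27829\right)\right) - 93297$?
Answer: $12785796449$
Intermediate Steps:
$\left(-235492 + \left(169485 - 3012\right) \left(104635 - 27829\right)\right) - 93297 = \left(-235492 + 166473 \cdot 76806\right) - 93297 = \left(-235492 + 12786125238\right) - 93297 = 12785889746 - 93297 = 12785796449$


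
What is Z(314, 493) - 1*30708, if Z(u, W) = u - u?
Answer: -30708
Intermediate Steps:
Z(u, W) = 0
Z(314, 493) - 1*30708 = 0 - 1*30708 = 0 - 30708 = -30708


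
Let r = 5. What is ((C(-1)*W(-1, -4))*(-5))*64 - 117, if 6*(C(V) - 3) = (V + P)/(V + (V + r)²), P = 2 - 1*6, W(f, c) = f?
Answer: 7427/9 ≈ 825.22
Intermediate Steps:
P = -4 (P = 2 - 6 = -4)
C(V) = 3 + (-4 + V)/(6*(V + (5 + V)²)) (C(V) = 3 + ((V - 4)/(V + (V + 5)²))/6 = 3 + ((-4 + V)/(V + (5 + V)²))/6 = 3 + (-4 + V)/(6*(V + (5 + V)²)))
((C(-1)*W(-1, -4))*(-5))*64 - 117 = ((((446 + 18*(-1)² + 199*(-1))/(6*(25 + (-1)² + 11*(-1))))*(-1))*(-5))*64 - 117 = ((((446 + 18*1 - 199)/(6*(25 + 1 - 11)))*(-1))*(-5))*64 - 117 = ((((⅙)*(446 + 18 - 199)/15)*(-1))*(-5))*64 - 117 = ((((⅙)*(1/15)*265)*(-1))*(-5))*64 - 117 = (((53/18)*(-1))*(-5))*64 - 117 = -53/18*(-5)*64 - 117 = (265/18)*64 - 117 = 8480/9 - 117 = 7427/9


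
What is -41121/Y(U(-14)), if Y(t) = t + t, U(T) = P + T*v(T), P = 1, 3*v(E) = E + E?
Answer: -123363/790 ≈ -156.16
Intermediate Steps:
v(E) = 2*E/3 (v(E) = (E + E)/3 = (2*E)/3 = 2*E/3)
U(T) = 1 + 2*T²/3 (U(T) = 1 + T*(2*T/3) = 1 + 2*T²/3)
Y(t) = 2*t
-41121/Y(U(-14)) = -41121*1/(2*(1 + (⅔)*(-14)²)) = -41121*1/(2*(1 + (⅔)*196)) = -41121*1/(2*(1 + 392/3)) = -41121/(2*(395/3)) = -41121/790/3 = -41121*3/790 = -123363/790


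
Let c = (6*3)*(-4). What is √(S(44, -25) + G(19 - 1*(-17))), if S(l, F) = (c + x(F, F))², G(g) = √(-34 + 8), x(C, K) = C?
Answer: √(9409 + I*√26) ≈ 97.0 + 0.0263*I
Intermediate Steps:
c = -72 (c = 18*(-4) = -72)
G(g) = I*√26 (G(g) = √(-26) = I*√26)
S(l, F) = (-72 + F)²
√(S(44, -25) + G(19 - 1*(-17))) = √((-72 - 25)² + I*√26) = √((-97)² + I*√26) = √(9409 + I*√26)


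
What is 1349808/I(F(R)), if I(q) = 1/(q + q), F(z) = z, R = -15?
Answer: -40494240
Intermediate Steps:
I(q) = 1/(2*q)
1349808/I(F(R)) = 1349808/(((½)/(-15))) = 1349808/(((½)*(-1/15))) = 1349808/(-1/30) = 1349808*(-30) = -40494240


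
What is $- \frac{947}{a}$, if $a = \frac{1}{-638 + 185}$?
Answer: $428991$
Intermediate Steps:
$a = - \frac{1}{453}$ ($a = \frac{1}{-453} = - \frac{1}{453} \approx -0.0022075$)
$- \frac{947}{a} = - \frac{947}{- \frac{1}{453}} = \left(-947\right) \left(-453\right) = 428991$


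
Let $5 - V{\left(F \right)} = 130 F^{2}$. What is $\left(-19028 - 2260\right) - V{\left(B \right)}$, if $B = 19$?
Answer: $25637$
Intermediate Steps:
$V{\left(F \right)} = 5 - 130 F^{2}$
$\left(-19028 - 2260\right) - V{\left(B \right)} = \left(-19028 - 2260\right) - \left(5 - 130 \cdot 19^{2}\right) = \left(-19028 - 2260\right) - \left(5 - 46930\right) = -21288 - \left(5 - 46930\right) = -21288 - -46925 = -21288 + 46925 = 25637$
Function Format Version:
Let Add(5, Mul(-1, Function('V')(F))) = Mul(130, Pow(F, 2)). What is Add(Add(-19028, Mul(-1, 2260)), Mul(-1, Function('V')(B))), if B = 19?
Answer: 25637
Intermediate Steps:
Function('V')(F) = Add(5, Mul(-130, Pow(F, 2))) (Function('V')(F) = Add(5, Mul(-1, Mul(130, Pow(F, 2)))) = Add(5, Mul(-130, Pow(F, 2))))
Add(Add(-19028, Mul(-1, 2260)), Mul(-1, Function('V')(B))) = Add(Add(-19028, Mul(-1, 2260)), Mul(-1, Add(5, Mul(-130, Pow(19, 2))))) = Add(Add(-19028, -2260), Mul(-1, Add(5, Mul(-130, 361)))) = Add(-21288, Mul(-1, Add(5, -46930))) = Add(-21288, Mul(-1, -46925)) = Add(-21288, 46925) = 25637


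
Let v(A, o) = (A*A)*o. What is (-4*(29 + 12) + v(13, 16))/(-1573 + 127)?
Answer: -1270/723 ≈ -1.7566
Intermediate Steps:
v(A, o) = o*A**2 (v(A, o) = A**2*o = o*A**2)
(-4*(29 + 12) + v(13, 16))/(-1573 + 127) = (-4*(29 + 12) + 16*13**2)/(-1573 + 127) = (-4*41 + 16*169)/(-1446) = (-164 + 2704)*(-1/1446) = 2540*(-1/1446) = -1270/723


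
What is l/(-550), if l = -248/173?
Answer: 124/47575 ≈ 0.0026064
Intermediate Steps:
l = -248/173 (l = -248*1/173 = -248/173 ≈ -1.4335)
l/(-550) = -248/173/(-550) = -248/173*(-1/550) = 124/47575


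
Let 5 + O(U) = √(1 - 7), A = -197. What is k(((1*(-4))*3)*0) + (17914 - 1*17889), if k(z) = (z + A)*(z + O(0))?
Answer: 1010 - 197*I*√6 ≈ 1010.0 - 482.55*I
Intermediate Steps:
O(U) = -5 + I*√6 (O(U) = -5 + √(1 - 7) = -5 + √(-6) = -5 + I*√6)
k(z) = (-197 + z)*(-5 + z + I*√6) (k(z) = (z - 197)*(z + (-5 + I*√6)) = (-197 + z)*(-5 + z + I*√6))
k(((1*(-4))*3)*0) + (17914 - 1*17889) = (985 + (((1*(-4))*3)*0)² - 202*(1*(-4))*3*0 - 197*I*√6 + I*(((1*(-4))*3)*0)*√6) + (17914 - 1*17889) = (985 + (-4*3*0)² - 202*(-4*3)*0 - 197*I*√6 + I*(-4*3*0)*√6) + (17914 - 17889) = (985 + (-12*0)² - (-2424)*0 - 197*I*√6 + I*(-12*0)*√6) + 25 = (985 + 0² - 202*0 - 197*I*√6 + I*0*√6) + 25 = (985 + 0 + 0 - 197*I*√6 + 0) + 25 = (985 - 197*I*√6) + 25 = 1010 - 197*I*√6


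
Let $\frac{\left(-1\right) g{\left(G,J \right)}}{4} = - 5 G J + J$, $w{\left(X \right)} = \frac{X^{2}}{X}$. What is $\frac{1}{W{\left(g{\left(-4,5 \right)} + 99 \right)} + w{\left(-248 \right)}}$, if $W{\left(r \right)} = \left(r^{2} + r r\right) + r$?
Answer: $\frac{1}{205513} \approx 4.8659 \cdot 10^{-6}$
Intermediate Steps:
$w{\left(X \right)} = X$
$g{\left(G,J \right)} = - 4 J + 20 G J$ ($g{\left(G,J \right)} = - 4 \left(- 5 G J + J\right) = - 4 \left(J - 5 G J\right) = - 4 J + 20 G J$)
$W{\left(r \right)} = r + 2 r^{2}$ ($W{\left(r \right)} = \left(r^{2} + r^{2}\right) + r = 2 r^{2} + r = r + 2 r^{2}$)
$\frac{1}{W{\left(g{\left(-4,5 \right)} + 99 \right)} + w{\left(-248 \right)}} = \frac{1}{\left(4 \cdot 5 \left(-1 + 5 \left(-4\right)\right) + 99\right) \left(1 + 2 \left(4 \cdot 5 \left(-1 + 5 \left(-4\right)\right) + 99\right)\right) - 248} = \frac{1}{\left(4 \cdot 5 \left(-1 - 20\right) + 99\right) \left(1 + 2 \left(4 \cdot 5 \left(-1 - 20\right) + 99\right)\right) - 248} = \frac{1}{\left(4 \cdot 5 \left(-21\right) + 99\right) \left(1 + 2 \left(4 \cdot 5 \left(-21\right) + 99\right)\right) - 248} = \frac{1}{\left(-420 + 99\right) \left(1 + 2 \left(-420 + 99\right)\right) - 248} = \frac{1}{- 321 \left(1 + 2 \left(-321\right)\right) - 248} = \frac{1}{- 321 \left(1 - 642\right) - 248} = \frac{1}{\left(-321\right) \left(-641\right) - 248} = \frac{1}{205761 - 248} = \frac{1}{205513}$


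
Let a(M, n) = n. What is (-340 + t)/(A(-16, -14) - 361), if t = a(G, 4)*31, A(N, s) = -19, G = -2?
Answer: 54/95 ≈ 0.56842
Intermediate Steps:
t = 124 (t = 4*31 = 124)
(-340 + t)/(A(-16, -14) - 361) = (-340 + 124)/(-19 - 361) = -216/(-380) = -216*(-1/380) = 54/95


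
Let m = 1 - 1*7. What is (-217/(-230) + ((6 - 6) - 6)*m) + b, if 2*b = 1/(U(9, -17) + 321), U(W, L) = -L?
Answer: 2872101/77740 ≈ 36.945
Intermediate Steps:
m = -6 (m = 1 - 7 = -6)
b = 1/676 (b = 1/(2*(-1*(-17) + 321)) = 1/(2*(17 + 321)) = (1/2)/338 = (1/2)*(1/338) = 1/676 ≈ 0.0014793)
(-217/(-230) + ((6 - 6) - 6)*m) + b = (-217/(-230) + ((6 - 6) - 6)*(-6)) + 1/676 = (-217*(-1/230) + (0 - 6)*(-6)) + 1/676 = (217/230 - 6*(-6)) + 1/676 = (217/230 + 36) + 1/676 = 8497/230 + 1/676 = 2872101/77740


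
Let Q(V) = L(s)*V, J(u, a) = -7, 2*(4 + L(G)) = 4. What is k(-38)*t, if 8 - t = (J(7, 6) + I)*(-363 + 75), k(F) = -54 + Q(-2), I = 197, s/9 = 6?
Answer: -2736400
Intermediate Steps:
s = 54 (s = 9*6 = 54)
L(G) = -2 (L(G) = -4 + (1/2)*4 = -4 + 2 = -2)
Q(V) = -2*V
k(F) = -50 (k(F) = -54 - 2*(-2) = -54 + 4 = -50)
t = 54728 (t = 8 - (-7 + 197)*(-363 + 75) = 8 - 190*(-288) = 8 - 1*(-54720) = 8 + 54720 = 54728)
k(-38)*t = -50*54728 = -2736400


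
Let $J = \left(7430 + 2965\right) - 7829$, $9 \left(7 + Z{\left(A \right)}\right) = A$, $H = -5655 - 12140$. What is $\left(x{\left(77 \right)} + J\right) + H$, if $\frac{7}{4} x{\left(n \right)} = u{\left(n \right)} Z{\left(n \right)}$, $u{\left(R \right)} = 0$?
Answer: $-15229$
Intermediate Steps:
$H = -17795$ ($H = -5655 - 12140 = -17795$)
$Z{\left(A \right)} = -7 + \frac{A}{9}$
$J = 2566$ ($J = 10395 - 7829 = 2566$)
$x{\left(n \right)} = 0$ ($x{\left(n \right)} = \frac{4 \cdot 0 \left(-7 + \frac{n}{9}\right)}{7} = \frac{4}{7} \cdot 0 = 0$)
$\left(x{\left(77 \right)} + J\right) + H = \left(0 + 2566\right) - 17795 = 2566 - 17795 = -15229$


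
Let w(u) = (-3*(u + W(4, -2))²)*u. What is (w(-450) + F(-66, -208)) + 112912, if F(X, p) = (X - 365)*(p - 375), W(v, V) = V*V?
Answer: 268900785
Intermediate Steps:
W(v, V) = V²
F(X, p) = (-375 + p)*(-365 + X) (F(X, p) = (-365 + X)*(-375 + p) = (-375 + p)*(-365 + X))
w(u) = -3*u*(4 + u)² (w(u) = (-3*(u + (-2)²)²)*u = (-3*(u + 4)²)*u = (-3*(4 + u)²)*u = -3*u*(4 + u)²)
(w(-450) + F(-66, -208)) + 112912 = (-3*(-450)*(4 - 450)² + (136875 - 375*(-66) - 365*(-208) - 66*(-208))) + 112912 = (-3*(-450)*(-446)² + (136875 + 24750 + 75920 + 13728)) + 112912 = (-3*(-450)*198916 + 251273) + 112912 = (268536600 + 251273) + 112912 = 268787873 + 112912 = 268900785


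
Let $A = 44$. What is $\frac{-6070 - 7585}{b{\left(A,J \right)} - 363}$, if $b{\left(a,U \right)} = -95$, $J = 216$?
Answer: $\frac{13655}{458} \approx 29.814$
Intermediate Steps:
$\frac{-6070 - 7585}{b{\left(A,J \right)} - 363} = \frac{-6070 - 7585}{-95 - 363} = - \frac{13655}{-458} = \left(-13655\right) \left(- \frac{1}{458}\right) = \frac{13655}{458}$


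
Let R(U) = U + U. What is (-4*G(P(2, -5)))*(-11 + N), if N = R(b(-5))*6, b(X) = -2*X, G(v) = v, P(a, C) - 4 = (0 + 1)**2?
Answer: -2180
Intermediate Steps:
P(a, C) = 5 (P(a, C) = 4 + (0 + 1)**2 = 4 + 1**2 = 4 + 1 = 5)
R(U) = 2*U
N = 120 (N = (2*(-2*(-5)))*6 = (2*10)*6 = 20*6 = 120)
(-4*G(P(2, -5)))*(-11 + N) = (-4*5)*(-11 + 120) = -20*109 = -2180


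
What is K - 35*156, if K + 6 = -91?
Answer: -5557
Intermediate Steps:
K = -97 (K = -6 - 91 = -97)
K - 35*156 = -97 - 35*156 = -97 - 5460 = -5557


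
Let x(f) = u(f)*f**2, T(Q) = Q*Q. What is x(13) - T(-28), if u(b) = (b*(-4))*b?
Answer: -115028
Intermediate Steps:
T(Q) = Q**2
u(b) = -4*b**2 (u(b) = (-4*b)*b = -4*b**2)
x(f) = -4*f**4 (x(f) = (-4*f**2)*f**2 = -4*f**4)
x(13) - T(-28) = -4*13**4 - 1*(-28)**2 = -4*28561 - 1*784 = -114244 - 784 = -115028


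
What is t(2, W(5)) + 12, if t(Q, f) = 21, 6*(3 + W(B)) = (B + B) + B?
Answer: 33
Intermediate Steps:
W(B) = -3 + B/2 (W(B) = -3 + ((B + B) + B)/6 = -3 + (2*B + B)/6 = -3 + (3*B)/6 = -3 + B/2)
t(2, W(5)) + 12 = 21 + 12 = 33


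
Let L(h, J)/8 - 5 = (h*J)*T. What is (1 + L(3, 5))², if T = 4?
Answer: 271441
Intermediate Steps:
L(h, J) = 40 + 32*J*h (L(h, J) = 40 + 8*((h*J)*4) = 40 + 8*((J*h)*4) = 40 + 8*(4*J*h) = 40 + 32*J*h)
(1 + L(3, 5))² = (1 + (40 + 32*5*3))² = (1 + (40 + 480))² = (1 + 520)² = 521² = 271441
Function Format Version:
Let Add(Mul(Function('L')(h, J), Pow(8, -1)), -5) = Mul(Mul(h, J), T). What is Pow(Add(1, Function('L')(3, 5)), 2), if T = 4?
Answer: 271441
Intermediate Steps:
Function('L')(h, J) = Add(40, Mul(32, J, h)) (Function('L')(h, J) = Add(40, Mul(8, Mul(Mul(h, J), 4))) = Add(40, Mul(8, Mul(Mul(J, h), 4))) = Add(40, Mul(8, Mul(4, J, h))) = Add(40, Mul(32, J, h)))
Pow(Add(1, Function('L')(3, 5)), 2) = Pow(Add(1, Add(40, Mul(32, 5, 3))), 2) = Pow(Add(1, Add(40, 480)), 2) = Pow(Add(1, 520), 2) = Pow(521, 2) = 271441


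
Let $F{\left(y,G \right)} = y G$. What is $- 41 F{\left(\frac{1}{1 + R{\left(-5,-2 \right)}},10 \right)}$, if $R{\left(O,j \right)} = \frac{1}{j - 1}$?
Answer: $-615$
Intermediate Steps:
$R{\left(O,j \right)} = \frac{1}{-1 + j}$
$F{\left(y,G \right)} = G y$
$- 41 F{\left(\frac{1}{1 + R{\left(-5,-2 \right)}},10 \right)} = - 41 \frac{10}{1 + \frac{1}{-1 - 2}} = - 41 \frac{10}{1 + \frac{1}{-3}} = - 41 \frac{10}{1 - \frac{1}{3}} = - 41 \frac{10}{\frac{2}{3}} = - 41 \cdot 10 \cdot \frac{3}{2} = \left(-41\right) 15 = -615$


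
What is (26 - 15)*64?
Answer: 704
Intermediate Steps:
(26 - 15)*64 = 11*64 = 704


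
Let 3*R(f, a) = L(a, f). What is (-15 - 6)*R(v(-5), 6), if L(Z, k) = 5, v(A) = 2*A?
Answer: -35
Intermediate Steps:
R(f, a) = 5/3 (R(f, a) = (⅓)*5 = 5/3)
(-15 - 6)*R(v(-5), 6) = (-15 - 6)*(5/3) = -21*5/3 = -35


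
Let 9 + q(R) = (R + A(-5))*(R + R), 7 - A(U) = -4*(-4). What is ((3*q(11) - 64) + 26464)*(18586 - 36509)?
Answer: -475049115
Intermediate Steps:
A(U) = -9 (A(U) = 7 - (-4)*(-4) = 7 - 1*16 = 7 - 16 = -9)
q(R) = -9 + 2*R*(-9 + R) (q(R) = -9 + (R - 9)*(R + R) = -9 + (-9 + R)*(2*R) = -9 + 2*R*(-9 + R))
((3*q(11) - 64) + 26464)*(18586 - 36509) = ((3*(-9 - 18*11 + 2*11²) - 64) + 26464)*(18586 - 36509) = ((3*(-9 - 198 + 2*121) - 64) + 26464)*(-17923) = ((3*(-9 - 198 + 242) - 64) + 26464)*(-17923) = ((3*35 - 64) + 26464)*(-17923) = ((105 - 64) + 26464)*(-17923) = (41 + 26464)*(-17923) = 26505*(-17923) = -475049115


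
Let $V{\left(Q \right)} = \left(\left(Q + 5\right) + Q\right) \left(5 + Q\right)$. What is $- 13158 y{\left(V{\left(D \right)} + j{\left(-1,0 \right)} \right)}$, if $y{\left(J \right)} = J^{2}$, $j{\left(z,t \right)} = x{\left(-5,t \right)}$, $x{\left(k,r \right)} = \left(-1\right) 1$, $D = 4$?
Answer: $-177054048$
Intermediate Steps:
$x{\left(k,r \right)} = -1$
$j{\left(z,t \right)} = -1$
$V{\left(Q \right)} = \left(5 + Q\right) \left(5 + 2 Q\right)$ ($V{\left(Q \right)} = \left(\left(5 + Q\right) + Q\right) \left(5 + Q\right) = \left(5 + 2 Q\right) \left(5 + Q\right) = \left(5 + Q\right) \left(5 + 2 Q\right)$)
$- 13158 y{\left(V{\left(D \right)} + j{\left(-1,0 \right)} \right)} = - 13158 \left(\left(25 + 2 \cdot 4^{2} + 15 \cdot 4\right) - 1\right)^{2} = - 13158 \left(\left(25 + 2 \cdot 16 + 60\right) - 1\right)^{2} = - 13158 \left(\left(25 + 32 + 60\right) - 1\right)^{2} = - 13158 \left(117 - 1\right)^{2} = - 13158 \cdot 116^{2} = \left(-13158\right) 13456 = -177054048$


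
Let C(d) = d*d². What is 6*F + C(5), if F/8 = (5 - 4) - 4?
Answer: -19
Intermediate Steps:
C(d) = d³
F = -24 (F = 8*((5 - 4) - 4) = 8*(1 - 4) = 8*(-3) = -24)
6*F + C(5) = 6*(-24) + 5³ = -144 + 125 = -19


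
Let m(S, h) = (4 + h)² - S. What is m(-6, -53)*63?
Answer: 151641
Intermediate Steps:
m(-6, -53)*63 = ((4 - 53)² - 1*(-6))*63 = ((-49)² + 6)*63 = (2401 + 6)*63 = 2407*63 = 151641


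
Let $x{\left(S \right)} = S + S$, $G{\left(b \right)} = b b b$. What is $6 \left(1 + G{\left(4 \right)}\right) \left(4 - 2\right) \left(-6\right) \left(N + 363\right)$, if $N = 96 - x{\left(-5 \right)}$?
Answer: $-2194920$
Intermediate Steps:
$G{\left(b \right)} = b^{3}$ ($G{\left(b \right)} = b^{2} b = b^{3}$)
$x{\left(S \right)} = 2 S$
$N = 106$ ($N = 96 - 2 \left(-5\right) = 96 - -10 = 96 + 10 = 106$)
$6 \left(1 + G{\left(4 \right)}\right) \left(4 - 2\right) \left(-6\right) \left(N + 363\right) = 6 \left(1 + 4^{3}\right) \left(4 - 2\right) \left(-6\right) \left(106 + 363\right) = 6 \left(1 + 64\right) 2 \left(-6\right) 469 = 6 \cdot 65 \cdot 2 \left(-6\right) 469 = 6 \cdot 130 \left(-6\right) 469 = 780 \left(-6\right) 469 = \left(-4680\right) 469 = -2194920$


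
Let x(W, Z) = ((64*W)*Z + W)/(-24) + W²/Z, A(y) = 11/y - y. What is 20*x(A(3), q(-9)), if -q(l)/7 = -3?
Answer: -141145/189 ≈ -746.80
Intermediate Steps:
q(l) = 21 (q(l) = -7*(-3) = 21)
A(y) = -y + 11/y
x(W, Z) = -W/24 + W²/Z - 8*W*Z/3 (x(W, Z) = (64*W*Z + W)*(-1/24) + W²/Z = (W + 64*W*Z)*(-1/24) + W²/Z = (-W/24 - 8*W*Z/3) + W²/Z = -W/24 + W²/Z - 8*W*Z/3)
20*x(A(3), q(-9)) = 20*((1/24)*(-1*3 + 11/3)*(-1*21 - 64*21² + 24*(-1*3 + 11/3))/21) = 20*((1/24)*(-3 + 11*(⅓))*(1/21)*(-21 - 64*441 + 24*(-3 + 11*(⅓)))) = 20*((1/24)*(-3 + 11/3)*(1/21)*(-21 - 28224 + 24*(-3 + 11/3))) = 20*((1/24)*(⅔)*(1/21)*(-21 - 28224 + 24*(⅔))) = 20*((1/24)*(⅔)*(1/21)*(-21 - 28224 + 16)) = 20*((1/24)*(⅔)*(1/21)*(-28229)) = 20*(-28229/756) = -141145/189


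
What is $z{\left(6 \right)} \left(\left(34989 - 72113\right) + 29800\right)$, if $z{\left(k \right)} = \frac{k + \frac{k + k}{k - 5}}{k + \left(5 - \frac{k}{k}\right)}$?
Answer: $- \frac{65916}{5} \approx -13183.0$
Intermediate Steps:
$z{\left(k \right)} = \frac{k + \frac{2 k}{-5 + k}}{4 + k}$ ($z{\left(k \right)} = \frac{k + \frac{2 k}{-5 + k}}{k + \left(5 - 1\right)} = \frac{k + \frac{2 k}{-5 + k}}{k + 4} = \frac{k + \frac{2 k}{-5 + k}}{4 + k}$)
$z{\left(6 \right)} \left(\left(34989 - 72113\right) + 29800\right) = \frac{6 \left(-3 + 6\right)}{-20 + 6^{2} - 6} \left(\left(34989 - 72113\right) + 29800\right) = 6 \frac{1}{-20 + 36 - 6} \cdot 3 \left(-37124 + 29800\right) = 6 \cdot \frac{1}{10} \cdot 3 \left(-7324\right) = \frac{9}{5} \left(-7324\right) = - \frac{65916}{5}$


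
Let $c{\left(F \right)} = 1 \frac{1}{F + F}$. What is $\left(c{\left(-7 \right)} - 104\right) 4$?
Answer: $- \frac{2914}{7} \approx -416.29$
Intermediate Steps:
$c{\left(F \right)} = \frac{1}{2 F}$ ($c{\left(F \right)} = 1 \frac{1}{2 F} = \frac{1}{2 F}$)
$\left(c{\left(-7 \right)} - 104\right) 4 = \left(\frac{1}{2 \left(-7\right)} - 104\right) 4 = \left(\frac{1}{2} \left(- \frac{1}{7}\right) - 104\right) 4 = \left(- \frac{1}{14} - 104\right) 4 = \left(- \frac{1457}{14}\right) 4 = - \frac{2914}{7}$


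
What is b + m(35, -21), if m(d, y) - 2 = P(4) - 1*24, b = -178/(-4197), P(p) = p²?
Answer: -25004/4197 ≈ -5.9576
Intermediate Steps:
b = 178/4197 (b = -178*(-1/4197) = 178/4197 ≈ 0.042411)
m(d, y) = -6 (m(d, y) = 2 + (4² - 1*24) = 2 + (16 - 24) = 2 - 8 = -6)
b + m(35, -21) = 178/4197 - 6 = -25004/4197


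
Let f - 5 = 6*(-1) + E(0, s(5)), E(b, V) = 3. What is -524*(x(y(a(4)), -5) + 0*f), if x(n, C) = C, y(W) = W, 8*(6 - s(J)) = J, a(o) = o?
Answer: 2620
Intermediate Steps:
s(J) = 6 - J/8
f = 2 (f = 5 + (6*(-1) + 3) = 5 + (-6 + 3) = 5 - 3 = 2)
-524*(x(y(a(4)), -5) + 0*f) = -524*(-5 + 0*2) = -524*(-5 + 0) = -524*(-5) = 2620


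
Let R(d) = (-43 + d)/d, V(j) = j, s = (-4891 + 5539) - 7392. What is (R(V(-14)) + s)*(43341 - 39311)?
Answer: -190133385/7 ≈ -2.7162e+7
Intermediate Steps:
s = -6744 (s = 648 - 7392 = -6744)
R(d) = (-43 + d)/d
(R(V(-14)) + s)*(43341 - 39311) = ((-43 - 14)/(-14) - 6744)*(43341 - 39311) = (-1/14*(-57) - 6744)*4030 = (57/14 - 6744)*4030 = -94359/14*4030 = -190133385/7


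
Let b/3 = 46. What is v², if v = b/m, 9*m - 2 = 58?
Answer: 42849/100 ≈ 428.49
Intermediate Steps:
m = 20/3 (m = 2/9 + (⅑)*58 = 2/9 + 58/9 = 20/3 ≈ 6.6667)
b = 138 (b = 3*46 = 138)
v = 207/10 (v = 138/(20/3) = 138*(3/20) = 207/10 ≈ 20.700)
v² = (207/10)² = 42849/100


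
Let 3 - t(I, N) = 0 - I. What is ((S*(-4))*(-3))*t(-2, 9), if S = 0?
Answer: 0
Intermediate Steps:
t(I, N) = 3 + I (t(I, N) = 3 - (0 - I) = 3 - (-1)*I = 3 + I)
((S*(-4))*(-3))*t(-2, 9) = ((0*(-4))*(-3))*(3 - 2) = (0*(-3))*1 = 0*1 = 0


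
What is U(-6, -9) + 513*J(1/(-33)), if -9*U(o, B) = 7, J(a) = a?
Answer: -1616/99 ≈ -16.323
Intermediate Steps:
U(o, B) = -7/9 (U(o, B) = -⅑*7 = -7/9)
U(-6, -9) + 513*J(1/(-33)) = -7/9 + 513/(-33) = -7/9 + 513*(-1/33) = -7/9 - 171/11 = -1616/99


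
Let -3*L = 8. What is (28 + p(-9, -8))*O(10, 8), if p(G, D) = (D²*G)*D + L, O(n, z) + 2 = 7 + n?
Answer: 69500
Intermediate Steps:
L = -8/3 (L = -⅓*8 = -8/3 ≈ -2.6667)
O(n, z) = 5 + n (O(n, z) = -2 + (7 + n) = 5 + n)
p(G, D) = -8/3 + G*D³ (p(G, D) = (D²*G)*D - 8/3 = (G*D²)*D - 8/3 = G*D³ - 8/3 = -8/3 + G*D³)
(28 + p(-9, -8))*O(10, 8) = (28 + (-8/3 - 9*(-8)³))*(5 + 10) = (28 + (-8/3 - 9*(-512)))*15 = (28 + (-8/3 + 4608))*15 = (28 + 13816/3)*15 = (13900/3)*15 = 69500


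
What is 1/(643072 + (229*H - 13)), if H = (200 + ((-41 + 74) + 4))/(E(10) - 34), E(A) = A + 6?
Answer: 6/3840263 ≈ 1.5624e-6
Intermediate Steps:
E(A) = 6 + A
H = -79/6 (H = (200 + ((-41 + 74) + 4))/((6 + 10) - 34) = (200 + (33 + 4))/(16 - 34) = (200 + 37)/(-18) = 237*(-1/18) = -79/6 ≈ -13.167)
1/(643072 + (229*H - 13)) = 1/(643072 + (229*(-79/6) - 13)) = 1/(643072 + (-18091/6 - 13)) = 1/(643072 - 18169/6) = 1/(3840263/6) = 6/3840263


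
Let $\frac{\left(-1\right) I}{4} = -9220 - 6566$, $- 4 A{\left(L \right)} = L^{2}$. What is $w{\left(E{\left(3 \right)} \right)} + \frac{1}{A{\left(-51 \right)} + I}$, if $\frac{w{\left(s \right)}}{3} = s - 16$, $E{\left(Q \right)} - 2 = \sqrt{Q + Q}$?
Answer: $- \frac{10498946}{249975} + 3 \sqrt{6} \approx -34.651$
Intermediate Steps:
$A{\left(L \right)} = - \frac{L^{2}}{4}$
$E{\left(Q \right)} = 2 + \sqrt{2} \sqrt{Q}$ ($E{\left(Q \right)} = 2 + \sqrt{Q + Q} = 2 + \sqrt{2 Q} = 2 + \sqrt{2} \sqrt{Q}$)
$I = 63144$ ($I = - 4 \left(-9220 - 6566\right) = \left(-4\right) \left(-15786\right) = 63144$)
$w{\left(s \right)} = -48 + 3 s$ ($w{\left(s \right)} = 3 \left(s - 16\right) = 3 \left(-16 + s\right) = -48 + 3 s$)
$w{\left(E{\left(3 \right)} \right)} + \frac{1}{A{\left(-51 \right)} + I} = \left(-48 + 3 \left(2 + \sqrt{2} \sqrt{3}\right)\right) + \frac{1}{- \frac{\left(-51\right)^{2}}{4} + 63144} = \left(-48 + 3 \left(2 + \sqrt{6}\right)\right) + \frac{1}{\left(- \frac{1}{4}\right) 2601 + 63144} = \left(-48 + \left(6 + 3 \sqrt{6}\right)\right) + \frac{1}{- \frac{2601}{4} + 63144} = \left(-42 + 3 \sqrt{6}\right) + \frac{1}{\frac{249975}{4}} = \left(-42 + 3 \sqrt{6}\right) + \frac{4}{249975} = - \frac{10498946}{249975} + 3 \sqrt{6}$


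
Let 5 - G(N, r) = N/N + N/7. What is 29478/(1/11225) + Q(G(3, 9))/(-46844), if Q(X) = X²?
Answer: 759511609285175/2295356 ≈ 3.3089e+8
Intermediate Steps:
G(N, r) = 4 - N/7 (G(N, r) = 5 - (N/N + N/7) = 5 - (1 + N*(⅐)) = 5 - (1 + N/7) = 5 + (-1 - N/7) = 4 - N/7)
29478/(1/11225) + Q(G(3, 9))/(-46844) = 29478/(1/11225) + (4 - ⅐*3)²/(-46844) = 29478/(1/11225) + (4 - 3/7)²*(-1/46844) = 29478*11225 + (25/7)²*(-1/46844) = 330890550 + (625/49)*(-1/46844) = 330890550 - 625/2295356 = 759511609285175/2295356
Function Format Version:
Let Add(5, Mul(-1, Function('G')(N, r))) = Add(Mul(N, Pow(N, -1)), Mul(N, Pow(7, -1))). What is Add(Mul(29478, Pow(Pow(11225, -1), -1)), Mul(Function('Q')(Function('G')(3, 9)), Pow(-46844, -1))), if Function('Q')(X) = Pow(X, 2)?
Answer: Rational(759511609285175, 2295356) ≈ 3.3089e+8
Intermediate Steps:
Function('G')(N, r) = Add(4, Mul(Rational(-1, 7), N)) (Function('G')(N, r) = Add(5, Mul(-1, Add(Mul(N, Pow(N, -1)), Mul(N, Pow(7, -1))))) = Add(5, Mul(-1, Add(1, Mul(N, Rational(1, 7))))) = Add(5, Mul(-1, Add(1, Mul(Rational(1, 7), N)))) = Add(5, Add(-1, Mul(Rational(-1, 7), N))) = Add(4, Mul(Rational(-1, 7), N)))
Add(Mul(29478, Pow(Pow(11225, -1), -1)), Mul(Function('Q')(Function('G')(3, 9)), Pow(-46844, -1))) = Add(Mul(29478, Pow(Pow(11225, -1), -1)), Mul(Pow(Add(4, Mul(Rational(-1, 7), 3)), 2), Pow(-46844, -1))) = Add(Mul(29478, Pow(Rational(1, 11225), -1)), Mul(Pow(Add(4, Rational(-3, 7)), 2), Rational(-1, 46844))) = Add(Mul(29478, 11225), Mul(Pow(Rational(25, 7), 2), Rational(-1, 46844))) = Add(330890550, Mul(Rational(625, 49), Rational(-1, 46844))) = Add(330890550, Rational(-625, 2295356)) = Rational(759511609285175, 2295356)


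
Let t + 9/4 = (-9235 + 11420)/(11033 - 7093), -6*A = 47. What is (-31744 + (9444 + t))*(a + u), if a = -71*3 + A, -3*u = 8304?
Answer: 13131241987/197 ≈ 6.6656e+7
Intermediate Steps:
u = -2768 (u = -⅓*8304 = -2768)
A = -47/6 (A = -⅙*47 = -47/6 ≈ -7.8333)
t = -334/197 (t = -9/4 + (-9235 + 11420)/(11033 - 7093) = -9/4 + 2185/3940 = -9/4 + 2185*(1/3940) = -9/4 + 437/788 = -334/197 ≈ -1.6954)
a = -1325/6 (a = -71*3 - 47/6 = -213 - 47/6 = -1325/6 ≈ -220.83)
(-31744 + (9444 + t))*(a + u) = (-31744 + (9444 - 334/197))*(-1325/6 - 2768) = (-31744 + 1860134/197)*(-17933/6) = -4393434/197*(-17933/6) = 13131241987/197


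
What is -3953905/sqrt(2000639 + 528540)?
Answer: -3953905*sqrt(2529179)/2529179 ≈ -2486.2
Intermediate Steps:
-3953905/sqrt(2000639 + 528540) = -3953905*sqrt(2529179)/2529179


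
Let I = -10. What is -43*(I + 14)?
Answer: -172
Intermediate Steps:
-43*(I + 14) = -43*(-10 + 14) = -43*4 = -172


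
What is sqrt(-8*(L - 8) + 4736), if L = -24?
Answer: 8*sqrt(78) ≈ 70.654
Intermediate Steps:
sqrt(-8*(L - 8) + 4736) = sqrt(-8*(-24 - 8) + 4736) = sqrt(-8*(-32) + 4736) = sqrt(256 + 4736) = sqrt(4992) = 8*sqrt(78)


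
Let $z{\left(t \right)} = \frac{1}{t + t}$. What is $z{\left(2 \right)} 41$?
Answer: $\frac{41}{4} \approx 10.25$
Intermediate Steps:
$z{\left(t \right)} = \frac{1}{2 t}$
$z{\left(2 \right)} 41 = \frac{1}{2 \cdot 2} \cdot 41 = \frac{1}{2} \cdot \frac{1}{2} \cdot 41 = \frac{1}{4} \cdot 41 = \frac{41}{4}$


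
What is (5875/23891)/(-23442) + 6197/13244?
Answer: 247897823531/529809969612 ≈ 0.46790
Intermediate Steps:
(5875/23891)/(-23442) + 6197/13244 = (5875*(1/23891))*(-1/23442) + 6197*(1/13244) = (5875/23891)*(-1/23442) + 6197/13244 = -5875/560052822 + 6197/13244 = 247897823531/529809969612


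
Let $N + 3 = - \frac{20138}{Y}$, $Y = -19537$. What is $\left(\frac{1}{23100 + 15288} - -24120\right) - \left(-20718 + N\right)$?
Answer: $\frac{4804195021627}{107140908} \approx 44840.0$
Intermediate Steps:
$N = - \frac{38473}{19537}$ ($N = -3 - \frac{20138}{-19537} = -3 - - \frac{20138}{19537} = -3 + \frac{20138}{19537} = - \frac{38473}{19537} \approx -1.9692$)
$\left(\frac{1}{23100 + 15288} - -24120\right) - \left(-20718 + N\right) = \left(\frac{1}{23100 + 15288} - -24120\right) + \left(20718 - - \frac{38473}{19537}\right) = \left(\frac{1}{38388} + 24120\right) + \left(20718 + \frac{38473}{19537}\right) = \left(\frac{1}{38388} + 24120\right) + \frac{404806039}{19537} = \frac{925918561}{38388} + \frac{404806039}{19537} = \frac{4804195021627}{107140908}$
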